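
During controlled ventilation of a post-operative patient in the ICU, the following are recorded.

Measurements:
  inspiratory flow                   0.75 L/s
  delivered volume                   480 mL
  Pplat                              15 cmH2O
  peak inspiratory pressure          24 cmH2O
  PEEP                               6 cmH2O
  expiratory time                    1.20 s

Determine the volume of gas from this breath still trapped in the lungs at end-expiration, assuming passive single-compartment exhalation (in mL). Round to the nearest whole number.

R = (PIP − Pplat)/V̇ = (24 − 15) / 0.75 = 9.0/0.75 = 12.0 cmH2O·s/L.
C = Vt/(Pplat − PEEP) = 480.0 / (15 − 6) = 480.0/9.0 = 53.333 mL/cmH2O.
τ = R × C = 12.0 × 0.05333 L/cmH2O = 0.64 s.
Fraction remaining = e^(−Te/τ) = e^(−1.20/0.64) = 0.1534.
Trapped volume = 480.0 × 0.1534 = 73.632 mL.

74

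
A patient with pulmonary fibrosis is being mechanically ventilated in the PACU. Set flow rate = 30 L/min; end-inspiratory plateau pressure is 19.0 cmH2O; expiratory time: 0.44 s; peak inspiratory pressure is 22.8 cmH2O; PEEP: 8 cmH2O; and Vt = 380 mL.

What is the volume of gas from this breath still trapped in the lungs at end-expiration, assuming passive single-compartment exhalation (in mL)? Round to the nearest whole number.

Flow: 30 L/min ÷ 60 = 0.5 L/s.
R = (PIP − Pplat)/V̇ = (22.8 − 19.0) / 0.5 = 3.8/0.5 = 7.6 cmH2O·s/L.
C = Vt/(Pplat − PEEP) = 380.0 / (19.0 − 8) = 380.0/11.0 = 34.545 mL/cmH2O.
τ = R × C = 7.6 × 0.03455 L/cmH2O = 0.2626 s.
Fraction remaining = e^(−Te/τ) = e^(−0.44/0.2626) = 0.1872.
Trapped volume = 380.0 × 0.1872 = 71.136 mL.

71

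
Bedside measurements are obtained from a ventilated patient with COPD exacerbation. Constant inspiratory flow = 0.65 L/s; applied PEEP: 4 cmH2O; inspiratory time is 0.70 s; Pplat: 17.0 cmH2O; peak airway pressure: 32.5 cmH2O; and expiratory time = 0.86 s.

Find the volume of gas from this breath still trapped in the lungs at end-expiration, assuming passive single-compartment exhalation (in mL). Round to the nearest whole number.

Vt = flow × Ti = 0.65 L/s × 0.70 s × 1000 mL/L = 455.0 mL.
R = (PIP − Pplat)/V̇ = (32.5 − 17.0) / 0.65 = 15.5/0.65 = 23.846 cmH2O·s/L.
C = Vt/(Pplat − PEEP) = 455.0 / (17.0 − 4) = 455.0/13.0 = 35.0 mL/cmH2O.
τ = R × C = 23.846 × 0.035 L/cmH2O = 0.8346 s.
Fraction remaining = e^(−Te/τ) = e^(−0.86/0.8346) = 0.3569.
Trapped volume = 455.0 × 0.3569 = 162.39 mL.

162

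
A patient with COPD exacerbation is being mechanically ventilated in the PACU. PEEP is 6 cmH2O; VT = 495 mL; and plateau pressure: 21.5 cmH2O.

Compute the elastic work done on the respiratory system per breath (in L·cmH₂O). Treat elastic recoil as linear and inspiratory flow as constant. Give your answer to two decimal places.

3.84

Elastic work ≈ ½ × (Pplat − PEEP) × Vt = 0.5 × (21.5 − 6) × 0.495 L = 0.5 × 15.5 × 0.495 = 3.836 L·cmH2O.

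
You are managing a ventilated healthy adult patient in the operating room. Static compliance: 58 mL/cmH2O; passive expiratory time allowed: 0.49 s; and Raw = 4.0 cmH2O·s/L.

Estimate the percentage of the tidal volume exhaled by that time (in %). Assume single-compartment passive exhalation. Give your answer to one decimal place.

87.9

τ = R × C = 4.0 × 58 mL/cmH2O = 4.0 × 0.058 L/cmH2O = 0.232 s.
Passive exhalation: V(t)/V₀ = e^(−t/τ) = e^(−0.49/0.232) = 0.121.
Fraction exhaled = 1 − 0.121 = 0.879 → 87.9%.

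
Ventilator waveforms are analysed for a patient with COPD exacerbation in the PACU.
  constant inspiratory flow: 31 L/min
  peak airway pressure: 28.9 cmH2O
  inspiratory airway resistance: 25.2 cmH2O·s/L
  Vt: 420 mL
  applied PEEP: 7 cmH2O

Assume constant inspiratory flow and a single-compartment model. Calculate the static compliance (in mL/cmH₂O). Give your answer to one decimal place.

Flow: 31 L/min ÷ 60 = 0.5167 L/s.
Equation of motion (constant flow): PIP = Vt/C + R·V̇ + PEEP.
Vt/C = PIP − R·V̇ − PEEP = 28.9 − 25.2×0.5167 − 7 = 28.9 − 13.021 − 7 = 8.879 cmH2O.
C = Vt / 8.879 = 420 / 8.879 = 47.303 mL/cmH2O.

47.3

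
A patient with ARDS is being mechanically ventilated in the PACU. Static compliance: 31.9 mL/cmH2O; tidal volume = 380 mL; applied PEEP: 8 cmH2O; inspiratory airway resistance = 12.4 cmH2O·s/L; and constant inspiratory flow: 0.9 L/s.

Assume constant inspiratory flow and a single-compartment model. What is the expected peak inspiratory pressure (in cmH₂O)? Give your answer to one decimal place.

Equation of motion (constant flow): PIP = Vt/C + R·V̇ + PEEP.
PIP = 380/31.9 + 12.4×0.9 + 8 = 11.912 + 11.16 + 8 = 31.072 cmH2O.

31.1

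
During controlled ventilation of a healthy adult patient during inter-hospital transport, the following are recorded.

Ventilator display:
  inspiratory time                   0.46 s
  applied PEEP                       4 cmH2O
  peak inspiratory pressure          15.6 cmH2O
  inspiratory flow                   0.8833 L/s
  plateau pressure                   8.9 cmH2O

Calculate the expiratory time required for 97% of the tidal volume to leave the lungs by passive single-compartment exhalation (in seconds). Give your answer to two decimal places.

Vt = flow × Ti = 0.8833 L/s × 0.46 s × 1000 mL/L = 406.32 mL.
R = (PIP − Pplat)/V̇ = (15.6 − 8.9) / 0.8833 = 6.7/0.8833 = 7.585 cmH2O·s/L.
C = Vt/(Pplat − PEEP) = 406.32 / (8.9 − 4) = 406.32/4.9 = 82.922 mL/cmH2O.
τ = R × C = 7.585 × 0.08292 L/cmH2O = 0.6289 s.
t = −τ·ln(1 − 0.97) = −0.6289·ln(0.03) = 2.205 s.

2.21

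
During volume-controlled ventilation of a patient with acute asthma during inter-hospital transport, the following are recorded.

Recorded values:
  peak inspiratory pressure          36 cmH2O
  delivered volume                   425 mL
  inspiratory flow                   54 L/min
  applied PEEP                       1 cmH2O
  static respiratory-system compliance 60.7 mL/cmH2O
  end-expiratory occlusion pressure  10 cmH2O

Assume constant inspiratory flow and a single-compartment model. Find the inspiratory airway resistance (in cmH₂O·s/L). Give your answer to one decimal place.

21.1

Flow: 54 L/min ÷ 60 = 0.9 L/s.
Total PEEP = 10 cmH2O (set 1 + intrinsic 9); this is the baseline alveolar pressure.
Equation of motion (constant flow): PIP = Vt/C + R·V̇ + PEEP.
R·V̇ = PIP − Vt/C − PEEP = 36 − 425/60.7 − 10 = 36 − 7.002 − 10 = 18.998 cmH2O.
R = 18.998 / 0.9 = 21.109 cmH2O·s/L.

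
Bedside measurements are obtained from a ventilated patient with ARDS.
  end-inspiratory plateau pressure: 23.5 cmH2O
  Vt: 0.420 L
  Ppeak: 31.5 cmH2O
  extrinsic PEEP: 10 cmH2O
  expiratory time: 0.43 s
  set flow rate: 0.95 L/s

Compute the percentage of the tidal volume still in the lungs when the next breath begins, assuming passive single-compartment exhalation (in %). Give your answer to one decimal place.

19.4

R = (PIP − Pplat)/V̇ = (31.5 − 23.5) / 0.95 = 8.0/0.95 = 8.421 cmH2O·s/L.
C = Vt/(Pplat − PEEP) = 420.0 / (23.5 − 10) = 420.0/13.5 = 31.111 mL/cmH2O.
τ = R × C = 8.421 × 0.03111 L/cmH2O = 0.262 s.
Fraction remaining at end-expiration = e^(−Te/τ) = e^(−0.43/0.262) = 0.1937 → 19.37%.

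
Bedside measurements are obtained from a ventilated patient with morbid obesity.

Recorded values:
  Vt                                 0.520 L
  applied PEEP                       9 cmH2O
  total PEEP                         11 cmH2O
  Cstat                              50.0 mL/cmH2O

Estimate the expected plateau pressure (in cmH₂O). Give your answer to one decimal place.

21.4

End-expiratory occlusion gives total PEEP = 11 cmH2O (intrinsic PEEP = 11 − 9 = 2). Use total PEEP for the elastic gradient.
Pplat = PEEPtotal + Vt / Cstat = 11 + 520 / 50.0 = 11 + 10.4 = 21.4 cmH2O.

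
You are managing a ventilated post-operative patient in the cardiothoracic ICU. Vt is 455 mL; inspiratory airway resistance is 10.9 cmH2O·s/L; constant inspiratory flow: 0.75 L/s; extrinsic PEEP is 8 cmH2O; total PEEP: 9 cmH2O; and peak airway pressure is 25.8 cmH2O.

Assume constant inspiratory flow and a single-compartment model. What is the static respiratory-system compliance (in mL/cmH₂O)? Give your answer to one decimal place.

Total PEEP = 9 cmH2O (set 8 + intrinsic 1); this is the baseline alveolar pressure.
Equation of motion (constant flow): PIP = Vt/C + R·V̇ + PEEP.
Vt/C = PIP − R·V̇ − PEEP = 25.8 − 10.9×0.75 − 9 = 25.8 − 8.175 − 9 = 8.625 cmH2O.
C = Vt / 8.625 = 455 / 8.625 = 52.754 mL/cmH2O.

52.8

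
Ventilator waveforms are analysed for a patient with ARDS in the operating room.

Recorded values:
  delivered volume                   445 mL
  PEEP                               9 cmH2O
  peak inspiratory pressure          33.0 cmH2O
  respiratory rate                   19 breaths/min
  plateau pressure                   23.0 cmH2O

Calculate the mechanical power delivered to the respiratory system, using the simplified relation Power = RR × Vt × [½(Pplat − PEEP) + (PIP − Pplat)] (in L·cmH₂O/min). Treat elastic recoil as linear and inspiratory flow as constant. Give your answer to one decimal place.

143.7

Per-breath work = Vt × [½(Pplat−PEEP) + (PIP−Pplat)] = 0.445 × [0.5×14.0 + 10.0] = 0.445 × 17.0 = 7.565 L·cmH2O.
Power = 19 × 7.565 = 143.74 L·cmH2O/min.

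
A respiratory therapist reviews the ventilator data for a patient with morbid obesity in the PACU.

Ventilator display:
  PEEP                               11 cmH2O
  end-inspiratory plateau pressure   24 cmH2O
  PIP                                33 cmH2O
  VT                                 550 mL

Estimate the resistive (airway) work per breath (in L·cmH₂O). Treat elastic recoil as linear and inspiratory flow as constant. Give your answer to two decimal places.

4.95

With constant inspiratory flow the resistive pressure is constant at PIP − Pplat = 33 − 24 = 9.0 cmH2O, so resistive work = 9.0 × 0.550 = 4.95 L·cmH2O.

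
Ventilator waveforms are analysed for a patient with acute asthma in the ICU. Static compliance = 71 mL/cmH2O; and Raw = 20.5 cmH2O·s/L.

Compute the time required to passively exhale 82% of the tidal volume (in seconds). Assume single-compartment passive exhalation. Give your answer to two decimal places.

τ = R × C = 20.5 × 71 mL/cmH2O = 20.5 × 0.071 L/cmH2O = 1.456 s.
Exhaled fraction f = 1 − e^(−t/τ) → t = −τ·ln(1 − f) = −1.456·ln(0.18) = 2.497 s.

2.50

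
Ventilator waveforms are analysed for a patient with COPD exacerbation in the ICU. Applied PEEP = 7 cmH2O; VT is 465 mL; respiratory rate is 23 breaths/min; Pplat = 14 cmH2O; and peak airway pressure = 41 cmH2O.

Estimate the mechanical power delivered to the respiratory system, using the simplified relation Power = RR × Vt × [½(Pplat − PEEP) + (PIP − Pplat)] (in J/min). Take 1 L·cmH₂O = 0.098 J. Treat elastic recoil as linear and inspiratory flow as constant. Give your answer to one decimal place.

32.0

Per-breath work = Vt × [½(Pplat−PEEP) + (PIP−Pplat)] = 0.465 × [0.5×7.0 + 27.0] = 0.465 × 30.5 = 14.183 L·cmH2O.
Power = 23 × 14.183 = 326.21 L·cmH2O/min.
× 0.098 J/(L·cmH2O) → 31.969 J/min.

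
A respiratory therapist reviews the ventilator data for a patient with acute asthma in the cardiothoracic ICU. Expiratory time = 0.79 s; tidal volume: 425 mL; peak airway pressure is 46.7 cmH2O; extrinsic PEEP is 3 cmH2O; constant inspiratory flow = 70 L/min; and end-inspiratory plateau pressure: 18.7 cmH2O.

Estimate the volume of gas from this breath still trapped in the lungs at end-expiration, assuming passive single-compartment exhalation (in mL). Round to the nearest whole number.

Flow: 70 L/min ÷ 60 = 1.1667 L/s.
R = (PIP − Pplat)/V̇ = (46.7 − 18.7) / 1.1667 = 28.0/1.1667 = 23.999 cmH2O·s/L.
C = Vt/(Pplat − PEEP) = 425.0 / (18.7 − 3) = 425.0/15.7 = 27.07 mL/cmH2O.
τ = R × C = 23.999 × 0.02707 L/cmH2O = 0.6497 s.
Fraction remaining = e^(−Te/τ) = e^(−0.79/0.6497) = 0.2964.
Trapped volume = 425.0 × 0.2964 = 125.97 mL.

126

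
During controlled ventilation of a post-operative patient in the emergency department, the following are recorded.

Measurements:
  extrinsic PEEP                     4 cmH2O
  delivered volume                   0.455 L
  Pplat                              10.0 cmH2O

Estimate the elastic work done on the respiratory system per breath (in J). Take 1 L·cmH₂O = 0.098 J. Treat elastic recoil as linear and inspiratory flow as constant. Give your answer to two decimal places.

Elastic work ≈ ½ × (Pplat − PEEP) × Vt = 0.5 × (10.0 − 4) × 0.455 L = 0.5 × 6.0 × 0.455 = 1.365 L·cmH2O.
× 0.098 J/(L·cmH2O) → 0.1338 J.

0.13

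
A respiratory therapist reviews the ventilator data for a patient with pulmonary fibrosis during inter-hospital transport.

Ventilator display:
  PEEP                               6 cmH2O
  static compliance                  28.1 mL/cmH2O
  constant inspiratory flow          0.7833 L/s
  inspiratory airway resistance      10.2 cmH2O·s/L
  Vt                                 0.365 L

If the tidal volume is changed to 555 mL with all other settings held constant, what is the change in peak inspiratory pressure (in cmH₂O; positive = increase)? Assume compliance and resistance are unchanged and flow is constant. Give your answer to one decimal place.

6.8

PIP = Vt/C + R·V̇ + PEEP (constant-flow equation of motion).
Only the elastic term changes: ΔPIP = ΔVt / C = (555 − 365) / 28.1 = 6.762 cmH2O.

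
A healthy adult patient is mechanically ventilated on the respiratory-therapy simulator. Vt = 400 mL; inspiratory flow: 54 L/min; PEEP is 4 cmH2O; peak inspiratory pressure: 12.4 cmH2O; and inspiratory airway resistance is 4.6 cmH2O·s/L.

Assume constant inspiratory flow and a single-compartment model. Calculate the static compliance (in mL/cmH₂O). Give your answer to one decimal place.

93.9

Flow: 54 L/min ÷ 60 = 0.9 L/s.
Equation of motion (constant flow): PIP = Vt/C + R·V̇ + PEEP.
Vt/C = PIP − R·V̇ − PEEP = 12.4 − 4.6×0.9 − 4 = 12.4 − 4.14 − 4 = 4.26 cmH2O.
C = Vt / 4.26 = 400 / 4.26 = 93.897 mL/cmH2O.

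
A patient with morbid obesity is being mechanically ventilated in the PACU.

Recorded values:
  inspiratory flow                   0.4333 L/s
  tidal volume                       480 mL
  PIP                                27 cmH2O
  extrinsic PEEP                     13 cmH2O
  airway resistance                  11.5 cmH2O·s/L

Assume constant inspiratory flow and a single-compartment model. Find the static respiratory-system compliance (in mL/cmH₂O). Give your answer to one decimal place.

53.2

Equation of motion (constant flow): PIP = Vt/C + R·V̇ + PEEP.
Vt/C = PIP − R·V̇ − PEEP = 27 − 11.5×0.4333 − 13 = 27 − 4.983 − 13 = 9.017 cmH2O.
C = Vt / 9.017 = 480 / 9.017 = 53.233 mL/cmH2O.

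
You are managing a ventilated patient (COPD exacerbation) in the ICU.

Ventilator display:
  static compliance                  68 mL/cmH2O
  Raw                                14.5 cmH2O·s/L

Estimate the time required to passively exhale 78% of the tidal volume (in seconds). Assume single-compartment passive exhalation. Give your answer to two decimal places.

τ = R × C = 14.5 × 68 mL/cmH2O = 14.5 × 0.068 L/cmH2O = 0.986 s.
Exhaled fraction f = 1 − e^(−t/τ) → t = −τ·ln(1 − f) = −0.986·ln(0.22) = 1.493 s.

1.49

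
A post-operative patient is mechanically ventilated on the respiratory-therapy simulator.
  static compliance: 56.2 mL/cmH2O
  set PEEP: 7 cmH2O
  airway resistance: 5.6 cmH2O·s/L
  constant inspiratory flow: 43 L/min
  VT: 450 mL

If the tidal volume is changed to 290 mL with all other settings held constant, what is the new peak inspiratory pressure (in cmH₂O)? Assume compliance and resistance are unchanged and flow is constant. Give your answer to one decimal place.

Flow: 43 L/min ÷ 60 = 0.7167 L/s.
PIP = Vt/C + R·V̇ + PEEP (constant-flow equation of motion).
Only the elastic term changes: ΔPIP = ΔVt / C = (290 − 450) / 56.2 = -2.847 cmH2O.
Original PIP = 450/56.2 + 5.6×0.7167 + 7 = 19.021 cmH2O; new PIP = 19.021 + (-2.847) = 16.174 cmH2O.

16.2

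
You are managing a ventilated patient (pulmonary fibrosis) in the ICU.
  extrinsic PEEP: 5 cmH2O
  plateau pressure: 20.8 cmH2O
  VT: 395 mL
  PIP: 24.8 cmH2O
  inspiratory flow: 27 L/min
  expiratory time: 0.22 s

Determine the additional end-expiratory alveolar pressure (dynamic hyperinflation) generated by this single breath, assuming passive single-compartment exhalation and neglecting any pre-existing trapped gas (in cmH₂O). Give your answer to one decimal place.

5.9

Flow: 27 L/min ÷ 60 = 0.45 L/s.
R = (PIP − Pplat)/V̇ = (24.8 − 20.8) / 0.45 = 4.0/0.45 = 8.889 cmH2O·s/L.
C = Vt/(Pplat − PEEP) = 395.0 / (20.8 − 5) = 395.0/15.8 = 25.0 mL/cmH2O.
τ = R × C = 8.889 × 0.025 L/cmH2O = 0.2222 s.
Fraction remaining = e^(−Te/τ) = e^(−0.22/0.2222) = 0.3715; trapped volume = 395.0 × 0.3715 = 146.74 mL.
Additional alveolar pressure from trapping ≈ V_trapped / C = 146.74 / 25.0 = 5.87 cmH2O.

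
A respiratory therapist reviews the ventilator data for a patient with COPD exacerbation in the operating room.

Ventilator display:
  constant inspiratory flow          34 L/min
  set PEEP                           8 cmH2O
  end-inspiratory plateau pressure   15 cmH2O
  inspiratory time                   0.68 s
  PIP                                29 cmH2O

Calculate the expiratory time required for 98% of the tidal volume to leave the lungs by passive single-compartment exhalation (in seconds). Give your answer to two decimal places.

Flow: 34 L/min ÷ 60 = 0.5667 L/s.
Vt = flow × Ti = 0.5667 L/s × 0.68 s × 1000 mL/L = 385.36 mL.
R = (PIP − Pplat)/V̇ = (29 − 15) / 0.5667 = 14.0/0.5667 = 24.704 cmH2O·s/L.
C = Vt/(Pplat − PEEP) = 385.36 / (15 − 8) = 385.36/7.0 = 55.051 mL/cmH2O.
τ = R × C = 24.704 × 0.05505 L/cmH2O = 1.36 s.
t = −τ·ln(1 − 0.98) = −1.36·ln(0.02) = 5.32 s.

5.32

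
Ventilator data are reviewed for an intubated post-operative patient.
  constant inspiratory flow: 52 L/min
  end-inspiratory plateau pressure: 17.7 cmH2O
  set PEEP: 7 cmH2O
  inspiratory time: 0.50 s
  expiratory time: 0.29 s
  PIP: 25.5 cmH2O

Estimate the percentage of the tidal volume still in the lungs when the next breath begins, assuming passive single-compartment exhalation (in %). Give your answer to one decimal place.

45.1

Flow: 52 L/min ÷ 60 = 0.8667 L/s.
Vt = flow × Ti = 0.8667 L/s × 0.50 s × 1000 mL/L = 433.35 mL.
R = (PIP − Pplat)/V̇ = (25.5 − 17.7) / 0.8667 = 7.8/0.8667 = 9.0 cmH2O·s/L.
C = Vt/(Pplat − PEEP) = 433.35 / (17.7 − 7) = 433.35/10.7 = 40.5 mL/cmH2O.
τ = R × C = 9.0 × 0.0405 L/cmH2O = 0.3645 s.
Fraction remaining at end-expiration = e^(−Te/τ) = e^(−0.29/0.3645) = 0.4513 → 45.13%.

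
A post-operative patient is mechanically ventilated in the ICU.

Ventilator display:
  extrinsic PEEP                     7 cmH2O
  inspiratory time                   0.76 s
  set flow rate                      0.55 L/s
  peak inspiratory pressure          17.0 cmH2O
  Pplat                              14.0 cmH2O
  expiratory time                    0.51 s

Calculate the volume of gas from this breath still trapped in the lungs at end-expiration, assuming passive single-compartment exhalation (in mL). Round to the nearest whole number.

87

Vt = flow × Ti = 0.55 L/s × 0.76 s × 1000 mL/L = 418.0 mL.
R = (PIP − Pplat)/V̇ = (17.0 − 14.0) / 0.55 = 3.0/0.55 = 5.455 cmH2O·s/L.
C = Vt/(Pplat − PEEP) = 418.0 / (14.0 − 7) = 418.0/7.0 = 59.714 mL/cmH2O.
τ = R × C = 5.455 × 0.05971 L/cmH2O = 0.3257 s.
Fraction remaining = e^(−Te/τ) = e^(−0.51/0.3257) = 0.2089.
Trapped volume = 418.0 × 0.2089 = 87.32 mL.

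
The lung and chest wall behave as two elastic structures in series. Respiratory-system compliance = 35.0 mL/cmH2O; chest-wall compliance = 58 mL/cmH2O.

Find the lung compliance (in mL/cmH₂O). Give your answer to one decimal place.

88.3

1/CL = 1/Crs − 1/Ccw.
1/CL = 1/35.0 − 1/58 = 0.01133.
CL = 88.261 mL/cmH2O.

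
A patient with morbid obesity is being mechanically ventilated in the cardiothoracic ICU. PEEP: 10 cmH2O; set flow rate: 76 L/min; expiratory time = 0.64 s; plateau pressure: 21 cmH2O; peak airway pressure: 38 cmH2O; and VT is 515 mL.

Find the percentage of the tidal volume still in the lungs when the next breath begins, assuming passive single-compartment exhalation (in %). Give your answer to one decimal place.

Flow: 76 L/min ÷ 60 = 1.2667 L/s.
R = (PIP − Pplat)/V̇ = (38 − 21) / 1.2667 = 17.0/1.2667 = 13.421 cmH2O·s/L.
C = Vt/(Pplat − PEEP) = 515.0 / (21 − 10) = 515.0/11.0 = 46.818 mL/cmH2O.
τ = R × C = 13.421 × 0.04682 L/cmH2O = 0.6284 s.
Fraction remaining at end-expiration = e^(−Te/τ) = e^(−0.64/0.6284) = 0.3612 → 36.12%.

36.1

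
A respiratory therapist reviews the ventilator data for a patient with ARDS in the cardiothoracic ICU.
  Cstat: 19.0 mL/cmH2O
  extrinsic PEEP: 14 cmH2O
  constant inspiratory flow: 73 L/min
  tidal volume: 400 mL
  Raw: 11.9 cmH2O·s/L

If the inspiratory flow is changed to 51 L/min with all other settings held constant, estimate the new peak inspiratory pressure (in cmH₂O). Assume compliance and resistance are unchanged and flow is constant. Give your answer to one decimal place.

45.2

Flow: 73 L/min ÷ 60 = 1.2167 L/s.
New flow: 51 L/min ÷ 60 = 0.85 L/s.
PIP = Vt/C + R·V̇ + PEEP (constant-flow equation of motion).
Only the resistive term changes: ΔPIP = R × ΔV̇ = 11.9 × (0.85 − 1.2167) = 11.9 × -0.3667 = -4.364 cmH2O.
Original PIP = 400/19.0 + 11.9×1.2167 + 14 = 49.531 cmH2O; new PIP = 49.531 + (-4.364) = 45.167 cmH2O.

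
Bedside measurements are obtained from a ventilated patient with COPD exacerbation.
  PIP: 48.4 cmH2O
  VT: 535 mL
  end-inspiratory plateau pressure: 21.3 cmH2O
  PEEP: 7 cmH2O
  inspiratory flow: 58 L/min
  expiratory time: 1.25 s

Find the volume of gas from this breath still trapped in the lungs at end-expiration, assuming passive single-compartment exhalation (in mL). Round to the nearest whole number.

162

Flow: 58 L/min ÷ 60 = 0.9667 L/s.
R = (PIP − Pplat)/V̇ = (48.4 − 21.3) / 0.9667 = 27.1/0.9667 = 28.034 cmH2O·s/L.
C = Vt/(Pplat − PEEP) = 535.0 / (21.3 − 7) = 535.0/14.3 = 37.413 mL/cmH2O.
τ = R × C = 28.034 × 0.03741 L/cmH2O = 1.049 s.
Fraction remaining = e^(−Te/τ) = e^(−1.25/1.049) = 0.3037.
Trapped volume = 535.0 × 0.3037 = 162.48 mL.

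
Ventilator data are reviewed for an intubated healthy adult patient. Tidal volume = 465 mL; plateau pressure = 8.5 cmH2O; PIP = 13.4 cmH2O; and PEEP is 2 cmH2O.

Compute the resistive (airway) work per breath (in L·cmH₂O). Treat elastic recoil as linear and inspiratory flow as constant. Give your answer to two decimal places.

2.28

With constant inspiratory flow the resistive pressure is constant at PIP − Pplat = 13.4 − 8.5 = 4.9 cmH2O, so resistive work = 4.9 × 0.465 = 2.279 L·cmH2O.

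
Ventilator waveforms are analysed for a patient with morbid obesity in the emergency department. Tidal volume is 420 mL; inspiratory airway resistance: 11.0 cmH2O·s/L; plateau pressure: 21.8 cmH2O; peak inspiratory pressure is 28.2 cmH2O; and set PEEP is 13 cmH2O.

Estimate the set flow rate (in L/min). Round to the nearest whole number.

35

flow = (PIP − Pplat) / Raw = (28.2 − 21.8) / 11.0 = 0.5818 L/s × 60 = 34.908 L/min.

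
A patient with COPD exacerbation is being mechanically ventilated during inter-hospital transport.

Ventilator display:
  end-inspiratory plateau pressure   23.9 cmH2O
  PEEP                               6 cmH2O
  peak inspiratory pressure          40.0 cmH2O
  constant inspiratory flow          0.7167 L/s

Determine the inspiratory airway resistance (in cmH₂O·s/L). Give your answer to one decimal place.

Raw = (PIP − Pplat) / flow = (40.0 − 23.9) / 0.7167 = 16.1 / 0.7167 = 22.464 cmH2O·s/L.

22.5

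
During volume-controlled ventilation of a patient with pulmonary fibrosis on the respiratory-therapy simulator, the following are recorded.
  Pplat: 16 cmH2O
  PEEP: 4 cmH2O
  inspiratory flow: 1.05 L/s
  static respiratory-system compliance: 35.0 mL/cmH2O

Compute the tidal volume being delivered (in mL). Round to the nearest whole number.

Vt = Cstat × (Pplat − PEEP) = 35.0 × (16 − 4) = 35.0 × 12.0 = 420.0 mL.

420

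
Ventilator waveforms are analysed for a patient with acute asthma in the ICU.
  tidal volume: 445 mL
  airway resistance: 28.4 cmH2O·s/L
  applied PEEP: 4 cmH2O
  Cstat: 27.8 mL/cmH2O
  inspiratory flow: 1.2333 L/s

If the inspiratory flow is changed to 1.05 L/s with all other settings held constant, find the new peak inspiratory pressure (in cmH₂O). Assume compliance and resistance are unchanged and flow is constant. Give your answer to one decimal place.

PIP = Vt/C + R·V̇ + PEEP (constant-flow equation of motion).
Only the resistive term changes: ΔPIP = R × ΔV̇ = 28.4 × (1.05 − 1.2333) = 28.4 × -0.1833 = -5.206 cmH2O.
Original PIP = 445/27.8 + 28.4×1.2333 + 4 = 55.033 cmH2O; new PIP = 55.033 + (-5.206) = 49.827 cmH2O.

49.8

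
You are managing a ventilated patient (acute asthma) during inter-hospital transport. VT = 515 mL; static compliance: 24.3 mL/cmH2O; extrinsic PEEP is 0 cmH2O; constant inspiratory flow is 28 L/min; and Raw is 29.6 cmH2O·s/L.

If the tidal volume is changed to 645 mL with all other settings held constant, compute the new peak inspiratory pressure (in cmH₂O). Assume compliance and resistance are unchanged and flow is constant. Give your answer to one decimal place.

Flow: 28 L/min ÷ 60 = 0.4667 L/s.
PIP = Vt/C + R·V̇ + PEEP (constant-flow equation of motion).
Only the elastic term changes: ΔPIP = ΔVt / C = (645 − 515) / 24.3 = 5.35 cmH2O.
Original PIP = 515/24.3 + 29.6×0.4667 + 0 = 35.008 cmH2O; new PIP = 35.008 + (5.35) = 40.358 cmH2O.

40.4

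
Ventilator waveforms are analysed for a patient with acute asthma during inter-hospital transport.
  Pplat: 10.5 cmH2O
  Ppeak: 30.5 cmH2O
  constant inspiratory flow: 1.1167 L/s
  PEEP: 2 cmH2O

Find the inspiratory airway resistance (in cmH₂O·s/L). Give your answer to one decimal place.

17.9

Raw = (PIP − Pplat) / flow = (30.5 − 10.5) / 1.1167 = 20.0 / 1.1167 = 17.91 cmH2O·s/L.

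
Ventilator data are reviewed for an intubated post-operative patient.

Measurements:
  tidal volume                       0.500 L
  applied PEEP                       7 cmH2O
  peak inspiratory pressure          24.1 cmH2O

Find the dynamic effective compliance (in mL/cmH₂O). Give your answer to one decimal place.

29.2

Dynamic compliance = Vt / (PIP − PEEP) = 500 / (24.1 − 7) = 500 / 17.1 = 29.24 mL/cmH2O.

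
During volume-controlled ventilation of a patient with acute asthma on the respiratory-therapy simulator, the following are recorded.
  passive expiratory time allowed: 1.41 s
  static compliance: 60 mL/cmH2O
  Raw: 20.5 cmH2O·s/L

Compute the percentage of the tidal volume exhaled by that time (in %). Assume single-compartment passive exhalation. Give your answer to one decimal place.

τ = R × C = 20.5 × 60 mL/cmH2O = 20.5 × 0.060 L/cmH2O = 1.23 s.
Passive exhalation: V(t)/V₀ = e^(−t/τ) = e^(−1.41/1.23) = 0.3178.
Fraction exhaled = 1 − 0.3178 = 0.6822 → 68.22%.

68.2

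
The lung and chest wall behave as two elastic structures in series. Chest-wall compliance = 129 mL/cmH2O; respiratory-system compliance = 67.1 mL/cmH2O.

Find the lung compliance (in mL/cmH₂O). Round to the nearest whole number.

140

1/CL = 1/Crs − 1/Ccw.
1/CL = 1/67.1 − 1/129 = 0.007151.
CL = 139.84 mL/cmH2O.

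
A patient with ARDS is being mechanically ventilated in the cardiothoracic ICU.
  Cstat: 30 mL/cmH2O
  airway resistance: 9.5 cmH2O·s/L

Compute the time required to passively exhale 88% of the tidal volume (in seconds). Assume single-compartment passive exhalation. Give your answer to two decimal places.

τ = R × C = 9.5 × 30 mL/cmH2O = 9.5 × 0.030 L/cmH2O = 0.285 s.
Exhaled fraction f = 1 − e^(−t/τ) → t = −τ·ln(1 − f) = −0.285·ln(0.12) = 0.6043 s.

0.60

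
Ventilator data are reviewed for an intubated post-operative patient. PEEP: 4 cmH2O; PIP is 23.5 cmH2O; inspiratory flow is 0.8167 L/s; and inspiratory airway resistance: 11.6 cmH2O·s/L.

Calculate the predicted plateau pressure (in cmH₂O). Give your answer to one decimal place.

14.0

Pplat = PIP − Raw × flow = 23.5 − 11.6 × 0.8167 = 23.5 − 9.474 = 14.026 cmH2O.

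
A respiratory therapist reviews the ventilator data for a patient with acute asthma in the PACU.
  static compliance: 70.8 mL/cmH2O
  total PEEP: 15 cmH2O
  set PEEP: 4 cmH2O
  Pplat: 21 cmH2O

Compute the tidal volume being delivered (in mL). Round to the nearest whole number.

425

End-expiratory occlusion gives total PEEP = 15 cmH2O (intrinsic PEEP = 15 − 4 = 11). Use total PEEP for the elastic gradient.
Vt = Cstat × (Pplat − PEEPtotal) = 70.8 × (21 − 15) = 70.8 × 6.0 = 424.8 mL.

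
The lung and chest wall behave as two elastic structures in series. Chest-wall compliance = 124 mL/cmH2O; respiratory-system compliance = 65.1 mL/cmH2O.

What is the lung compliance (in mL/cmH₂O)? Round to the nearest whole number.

1/CL = 1/Crs − 1/Ccw.
1/CL = 1/65.1 − 1/124 = 0.007296.
CL = 137.06 mL/cmH2O.

137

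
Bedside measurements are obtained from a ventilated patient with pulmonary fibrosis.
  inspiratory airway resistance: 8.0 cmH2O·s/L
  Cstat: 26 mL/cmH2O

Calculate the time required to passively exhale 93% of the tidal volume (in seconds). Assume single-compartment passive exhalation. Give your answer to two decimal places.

0.55

τ = R × C = 8.0 × 26 mL/cmH2O = 8.0 × 0.026 L/cmH2O = 0.208 s.
Exhaled fraction f = 1 − e^(−t/τ) → t = −τ·ln(1 − f) = −0.208·ln(0.07) = 0.5531 s.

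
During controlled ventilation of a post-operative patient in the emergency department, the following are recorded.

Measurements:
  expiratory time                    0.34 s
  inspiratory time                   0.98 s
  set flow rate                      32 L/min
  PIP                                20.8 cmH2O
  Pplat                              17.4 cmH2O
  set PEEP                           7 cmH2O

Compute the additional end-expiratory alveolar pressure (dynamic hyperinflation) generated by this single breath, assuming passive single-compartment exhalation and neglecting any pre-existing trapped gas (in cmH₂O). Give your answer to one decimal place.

Flow: 32 L/min ÷ 60 = 0.5333 L/s.
Vt = flow × Ti = 0.5333 L/s × 0.98 s × 1000 mL/L = 522.63 mL.
R = (PIP − Pplat)/V̇ = (20.8 − 17.4) / 0.5333 = 3.4/0.5333 = 6.375 cmH2O·s/L.
C = Vt/(Pplat − PEEP) = 522.63 / (17.4 − 7) = 522.63/10.4 = 50.253 mL/cmH2O.
τ = R × C = 6.375 × 0.05025 L/cmH2O = 0.3203 s.
Fraction remaining = e^(−Te/τ) = e^(−0.34/0.3203) = 0.3459; trapped volume = 522.63 × 0.3459 = 180.78 mL.
Additional alveolar pressure from trapping ≈ V_trapped / C = 180.78 / 50.253 = 3.597 cmH2O.

3.6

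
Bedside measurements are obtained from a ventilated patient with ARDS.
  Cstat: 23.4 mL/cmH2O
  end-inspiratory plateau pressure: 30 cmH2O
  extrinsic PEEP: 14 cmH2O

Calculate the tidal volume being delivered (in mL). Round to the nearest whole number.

Vt = Cstat × (Pplat − PEEP) = 23.4 × (30 − 14) = 23.4 × 16.0 = 374.4 mL.

374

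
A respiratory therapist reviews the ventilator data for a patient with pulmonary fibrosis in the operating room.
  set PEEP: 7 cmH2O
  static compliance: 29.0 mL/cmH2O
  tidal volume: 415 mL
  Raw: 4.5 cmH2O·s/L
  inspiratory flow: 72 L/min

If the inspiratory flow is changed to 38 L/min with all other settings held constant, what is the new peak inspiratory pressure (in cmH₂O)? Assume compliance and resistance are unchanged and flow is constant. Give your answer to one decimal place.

24.2

Flow: 72 L/min ÷ 60 = 1.2 L/s.
New flow: 38 L/min ÷ 60 = 0.6333 L/s.
PIP = Vt/C + R·V̇ + PEEP (constant-flow equation of motion).
Only the resistive term changes: ΔPIP = R × ΔV̇ = 4.5 × (0.6333 − 1.2) = 4.5 × -0.5667 = -2.55 cmH2O.
Original PIP = 415/29.0 + 4.5×1.2 + 7 = 26.71 cmH2O; new PIP = 26.71 + (-2.55) = 24.16 cmH2O.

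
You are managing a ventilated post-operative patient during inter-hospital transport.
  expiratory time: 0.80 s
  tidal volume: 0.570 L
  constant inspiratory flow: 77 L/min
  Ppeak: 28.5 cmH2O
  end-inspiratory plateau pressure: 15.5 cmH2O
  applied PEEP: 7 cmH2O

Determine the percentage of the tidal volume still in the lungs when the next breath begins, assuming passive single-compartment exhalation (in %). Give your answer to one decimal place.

Flow: 77 L/min ÷ 60 = 1.2833 L/s.
R = (PIP − Pplat)/V̇ = (28.5 − 15.5) / 1.2833 = 13.0/1.2833 = 10.13 cmH2O·s/L.
C = Vt/(Pplat − PEEP) = 570.0 / (15.5 − 7) = 570.0/8.5 = 67.059 mL/cmH2O.
τ = R × C = 10.13 × 0.06706 L/cmH2O = 0.6793 s.
Fraction remaining at end-expiration = e^(−Te/τ) = e^(−0.80/0.6793) = 0.308 → 30.8%.

30.8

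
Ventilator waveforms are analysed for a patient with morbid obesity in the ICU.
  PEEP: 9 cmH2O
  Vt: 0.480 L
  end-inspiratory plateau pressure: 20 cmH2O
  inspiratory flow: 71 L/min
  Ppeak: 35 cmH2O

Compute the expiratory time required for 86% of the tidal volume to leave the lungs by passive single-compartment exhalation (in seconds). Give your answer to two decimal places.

Flow: 71 L/min ÷ 60 = 1.1833 L/s.
R = (PIP − Pplat)/V̇ = (35 − 20) / 1.1833 = 15.0/1.1833 = 12.676 cmH2O·s/L.
C = Vt/(Pplat − PEEP) = 480.0 / (20 − 9) = 480.0/11.0 = 43.636 mL/cmH2O.
τ = R × C = 12.676 × 0.04364 L/cmH2O = 0.5532 s.
t = −τ·ln(1 − 0.86) = −0.5532·ln(0.14) = 1.088 s.

1.09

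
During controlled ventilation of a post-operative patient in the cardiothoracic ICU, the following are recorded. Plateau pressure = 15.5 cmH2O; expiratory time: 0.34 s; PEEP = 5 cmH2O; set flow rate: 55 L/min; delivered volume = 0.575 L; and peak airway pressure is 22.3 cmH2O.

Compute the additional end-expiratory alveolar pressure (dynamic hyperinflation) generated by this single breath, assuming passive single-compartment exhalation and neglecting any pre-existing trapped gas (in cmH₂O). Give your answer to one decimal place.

Flow: 55 L/min ÷ 60 = 0.9167 L/s.
R = (PIP − Pplat)/V̇ = (22.3 − 15.5) / 0.9167 = 6.8/0.9167 = 7.418 cmH2O·s/L.
C = Vt/(Pplat − PEEP) = 575.0 / (15.5 − 5) = 575.0/10.5 = 54.762 mL/cmH2O.
τ = R × C = 7.418 × 0.05476 L/cmH2O = 0.4062 s.
Fraction remaining = e^(−Te/τ) = e^(−0.34/0.4062) = 0.433; trapped volume = 575.0 × 0.433 = 248.98 mL.
Additional alveolar pressure from trapping ≈ V_trapped / C = 248.98 / 54.762 = 4.547 cmH2O.

4.5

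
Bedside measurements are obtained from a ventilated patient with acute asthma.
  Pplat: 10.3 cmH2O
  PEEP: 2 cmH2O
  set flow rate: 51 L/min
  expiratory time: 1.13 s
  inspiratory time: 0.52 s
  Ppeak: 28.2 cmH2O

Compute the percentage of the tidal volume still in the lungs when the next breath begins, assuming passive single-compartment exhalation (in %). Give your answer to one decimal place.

36.5

Flow: 51 L/min ÷ 60 = 0.85 L/s.
Vt = flow × Ti = 0.85 L/s × 0.52 s × 1000 mL/L = 442.0 mL.
R = (PIP − Pplat)/V̇ = (28.2 − 10.3) / 0.85 = 17.9/0.85 = 21.059 cmH2O·s/L.
C = Vt/(Pplat − PEEP) = 442.0 / (10.3 − 2) = 442.0/8.3 = 53.253 mL/cmH2O.
τ = R × C = 21.059 × 0.05325 L/cmH2O = 1.121 s.
Fraction remaining at end-expiration = e^(−Te/τ) = e^(−1.13/1.121) = 0.3649 → 36.49%.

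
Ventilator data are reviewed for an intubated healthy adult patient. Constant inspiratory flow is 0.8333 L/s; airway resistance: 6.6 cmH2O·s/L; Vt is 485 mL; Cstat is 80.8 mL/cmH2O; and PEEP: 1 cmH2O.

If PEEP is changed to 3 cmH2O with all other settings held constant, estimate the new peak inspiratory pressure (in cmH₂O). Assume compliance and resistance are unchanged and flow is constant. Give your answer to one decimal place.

14.5

PIP = Vt/C + R·V̇ + PEEP (constant-flow equation of motion).
Only the baseline term changes: ΔPIP = ΔPEEP = 3 − 1 = 2.0 cmH2O.
Original PIP = 485/80.8 + 6.6×0.8333 + 1 = 12.502 cmH2O; new PIP = 12.502 + (2.0) = 14.502 cmH2O.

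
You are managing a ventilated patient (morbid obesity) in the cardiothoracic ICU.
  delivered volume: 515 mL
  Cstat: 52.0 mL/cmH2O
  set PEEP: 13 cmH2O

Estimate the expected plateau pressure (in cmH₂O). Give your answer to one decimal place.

Pplat = PEEP + Vt / Cstat = 13 + 515 / 52.0 = 13 + 9.904 = 22.904 cmH2O.

22.9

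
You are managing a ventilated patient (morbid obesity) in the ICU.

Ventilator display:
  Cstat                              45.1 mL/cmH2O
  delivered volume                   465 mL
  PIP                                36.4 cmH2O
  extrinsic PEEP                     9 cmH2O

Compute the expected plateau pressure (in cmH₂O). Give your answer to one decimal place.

19.3

Pplat = PEEP + Vt / Cstat = 9 + 465 / 45.1 = 9 + 10.31 = 19.31 cmH2O.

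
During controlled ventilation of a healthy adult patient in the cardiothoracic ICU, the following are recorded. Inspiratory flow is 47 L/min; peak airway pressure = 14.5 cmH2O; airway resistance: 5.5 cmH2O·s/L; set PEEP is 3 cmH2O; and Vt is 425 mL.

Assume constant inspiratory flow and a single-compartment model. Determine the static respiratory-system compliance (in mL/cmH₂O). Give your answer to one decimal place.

59.1

Flow: 47 L/min ÷ 60 = 0.7833 L/s.
Equation of motion (constant flow): PIP = Vt/C + R·V̇ + PEEP.
Vt/C = PIP − R·V̇ − PEEP = 14.5 − 5.5×0.7833 − 3 = 14.5 − 4.308 − 3 = 7.192 cmH2O.
C = Vt / 7.192 = 425 / 7.192 = 59.093 mL/cmH2O.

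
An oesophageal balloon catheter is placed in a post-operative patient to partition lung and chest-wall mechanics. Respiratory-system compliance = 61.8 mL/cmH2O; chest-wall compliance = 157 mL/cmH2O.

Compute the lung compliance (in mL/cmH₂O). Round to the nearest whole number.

1/CL = 1/Crs − 1/Ccw.
1/CL = 1/61.8 − 1/157 = 0.009812.
CL = 101.92 mL/cmH2O.

102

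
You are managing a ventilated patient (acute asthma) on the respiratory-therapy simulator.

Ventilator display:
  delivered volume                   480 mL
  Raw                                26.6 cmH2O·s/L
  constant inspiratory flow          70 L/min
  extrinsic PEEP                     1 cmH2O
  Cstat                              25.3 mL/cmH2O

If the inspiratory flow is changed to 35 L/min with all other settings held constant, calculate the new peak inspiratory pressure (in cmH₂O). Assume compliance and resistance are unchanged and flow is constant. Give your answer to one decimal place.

35.5

Flow: 70 L/min ÷ 60 = 1.1667 L/s.
New flow: 35 L/min ÷ 60 = 0.5833 L/s.
PIP = Vt/C + R·V̇ + PEEP (constant-flow equation of motion).
Only the resistive term changes: ΔPIP = R × ΔV̇ = 26.6 × (0.5833 − 1.1667) = 26.6 × -0.5834 = -15.518 cmH2O.
Original PIP = 480/25.3 + 26.6×1.1667 + 1 = 51.007 cmH2O; new PIP = 51.007 + (-15.518) = 35.489 cmH2O.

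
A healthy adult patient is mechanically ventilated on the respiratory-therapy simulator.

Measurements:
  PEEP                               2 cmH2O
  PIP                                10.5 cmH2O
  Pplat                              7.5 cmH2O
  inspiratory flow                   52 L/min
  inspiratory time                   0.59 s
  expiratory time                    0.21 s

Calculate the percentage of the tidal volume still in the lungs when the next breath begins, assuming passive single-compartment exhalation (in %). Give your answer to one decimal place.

Flow: 52 L/min ÷ 60 = 0.8667 L/s.
Vt = flow × Ti = 0.8667 L/s × 0.59 s × 1000 mL/L = 511.35 mL.
R = (PIP − Pplat)/V̇ = (10.5 − 7.5) / 0.8667 = 3.0/0.8667 = 3.461 cmH2O·s/L.
C = Vt/(Pplat − PEEP) = 511.35 / (7.5 − 2) = 511.35/5.5 = 92.973 mL/cmH2O.
τ = R × C = 3.461 × 0.09297 L/cmH2O = 0.3218 s.
Fraction remaining at end-expiration = e^(−Te/τ) = e^(−0.21/0.3218) = 0.5207 → 52.07%.

52.1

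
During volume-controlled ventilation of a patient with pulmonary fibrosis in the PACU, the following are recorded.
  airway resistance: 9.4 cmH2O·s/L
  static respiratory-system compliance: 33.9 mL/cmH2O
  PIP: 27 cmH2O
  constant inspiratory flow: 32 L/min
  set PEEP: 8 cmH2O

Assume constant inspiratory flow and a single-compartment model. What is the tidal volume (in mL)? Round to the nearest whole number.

474

Flow: 32 L/min ÷ 60 = 0.5333 L/s.
Equation of motion (constant flow): PIP = Vt/C + R·V̇ + PEEP.
Vt/C = PIP − R·V̇ − PEEP = 27 − 5.013 − 8 = 13.987 cmH2O.
Vt = C × 13.987 = 33.9 × 13.987 = 474.16 mL.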